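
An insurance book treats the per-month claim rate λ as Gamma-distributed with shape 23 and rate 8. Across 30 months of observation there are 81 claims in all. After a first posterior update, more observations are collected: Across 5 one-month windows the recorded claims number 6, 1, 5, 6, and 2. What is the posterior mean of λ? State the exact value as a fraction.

124/43

Total count 81 over total exposure 30 months.
After the first batch: Gamma(23 + 81, 8 + 30) = Gamma(104, 38).
Total count: 6 + 1 + 5 + 6 + 2 = 20.
Total exposure: 5 months.
After the second batch: Gamma(104 + 20, 38 + 5) = Gamma(124, 43).
Posterior mean = α'/β' = 124/43.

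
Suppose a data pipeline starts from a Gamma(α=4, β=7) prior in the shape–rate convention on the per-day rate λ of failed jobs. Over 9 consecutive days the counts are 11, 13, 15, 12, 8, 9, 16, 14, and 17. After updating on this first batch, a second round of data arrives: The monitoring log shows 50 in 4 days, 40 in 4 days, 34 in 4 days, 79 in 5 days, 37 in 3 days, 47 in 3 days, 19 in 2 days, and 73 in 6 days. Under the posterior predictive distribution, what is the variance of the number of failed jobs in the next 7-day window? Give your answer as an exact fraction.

Total count: 11 + 13 + 15 + 12 + 8 + 9 + 16 + 14 + 17 = 115.
Total exposure: 9 days.
After the first batch: Gamma(4 + 115, 7 + 9) = Gamma(119, 16).
Total count: 50 + 40 + 34 + 79 + 37 + 47 + 19 + 73 = 379.
Total exposure: 4 + 4 + 4 + 5 + 3 + 3 + 2 + 6 = 31 days.
After the second batch: Gamma(119 + 379, 16 + 31) = Gamma(498, 47).
The posterior predictive for a window of length T is Negative Binomial with variance T·α'·(β'+T)/β'² = 7·498·54/2209 = 188244/2209.

188244/2209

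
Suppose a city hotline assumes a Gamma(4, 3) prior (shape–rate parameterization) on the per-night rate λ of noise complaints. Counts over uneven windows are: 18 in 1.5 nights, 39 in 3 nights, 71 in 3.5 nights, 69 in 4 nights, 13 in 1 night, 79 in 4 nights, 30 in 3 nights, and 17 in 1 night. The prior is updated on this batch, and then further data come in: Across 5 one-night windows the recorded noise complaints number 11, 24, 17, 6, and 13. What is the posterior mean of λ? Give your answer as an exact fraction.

411/29

Total count: 18 + 39 + 71 + 69 + 13 + 79 + 30 + 17 = 336.
Total exposure: 1.5 + 3 + 3.5 + 4 + 1 + 4 + 3 + 1 = 21 nights.
After the first batch: Gamma(4 + 336, 3 + 21) = Gamma(340, 24).
Total count: 11 + 24 + 17 + 6 + 13 = 71.
Total exposure: 5 nights.
After the second batch: Gamma(340 + 71, 24 + 5) = Gamma(411, 29).
Posterior mean = α'/β' = 411/29.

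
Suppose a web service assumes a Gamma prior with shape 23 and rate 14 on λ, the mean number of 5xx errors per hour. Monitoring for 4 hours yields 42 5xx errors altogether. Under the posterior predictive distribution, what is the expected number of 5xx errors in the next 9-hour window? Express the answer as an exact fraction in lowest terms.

65/2

Total count 42 over total exposure 4 hours.
By Gamma–Poisson conjugacy, the posterior is Gamma(α + Σx, β + Σt) = Gamma(23 + 42, 14 + 4) = Gamma(65, 18).
Predictive mean over a 9-hour window = T·E[λ|data] = 9·65/18 = 65/2.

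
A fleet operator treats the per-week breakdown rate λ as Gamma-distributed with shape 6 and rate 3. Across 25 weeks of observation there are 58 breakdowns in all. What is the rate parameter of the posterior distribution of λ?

Total count 58 over total exposure 25 weeks.
Gamma(α, β) with Poisson data over total exposure Σt gives posterior Gamma(α+Σx, β+Σt) = Gamma(64, 28).

28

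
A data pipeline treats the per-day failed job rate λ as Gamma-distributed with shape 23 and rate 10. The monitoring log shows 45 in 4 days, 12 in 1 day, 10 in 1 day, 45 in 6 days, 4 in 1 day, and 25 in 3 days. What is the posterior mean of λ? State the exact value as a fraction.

82/13

Total count: 45 + 12 + 10 + 45 + 4 + 25 = 141.
Total exposure: 4 + 1 + 1 + 6 + 1 + 3 = 16 days.
Conjugate update: add total count to the shape and total exposure to the rate, giving Gamma(164, 26).
Posterior mean = α'/β' = 164/26 = 82/13.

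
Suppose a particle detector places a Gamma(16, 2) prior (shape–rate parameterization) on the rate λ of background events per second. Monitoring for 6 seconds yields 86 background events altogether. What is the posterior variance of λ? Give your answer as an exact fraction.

51/32

Total count 86 over total exposure 6 seconds.
The Gamma prior is conjugate for the Poisson rate, so λ | data ~ Gamma(16+86, 2+6) = Gamma(102, 8).
Posterior variance = α'/β'² = 102/64 = 51/32.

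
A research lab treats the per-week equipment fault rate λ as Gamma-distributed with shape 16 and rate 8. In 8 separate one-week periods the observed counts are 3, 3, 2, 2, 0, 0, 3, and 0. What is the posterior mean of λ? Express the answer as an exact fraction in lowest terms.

Total count: 3 + 3 + 2 + 2 + 0 + 0 + 3 + 0 = 13.
Total exposure: 8 weeks.
The Gamma prior is conjugate for the Poisson rate, so λ | data ~ Gamma(16+13, 8+8) = Gamma(29, 16).
Posterior mean = α'/β' = 29/16.

29/16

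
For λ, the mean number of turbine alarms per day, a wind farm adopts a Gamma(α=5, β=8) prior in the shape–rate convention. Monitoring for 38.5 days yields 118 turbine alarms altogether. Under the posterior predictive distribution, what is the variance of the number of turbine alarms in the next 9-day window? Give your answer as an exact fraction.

Total count 118 over total exposure 38.5 days.
Gamma(α, β) with Poisson data over total exposure Σt gives posterior Gamma(α+Σx, β+Σt) = Gamma(123, 93/2).
The posterior predictive for a window of length T is Negative Binomial with variance T·α'·(β'+T)/β'² = 9·123·(111/2)/(8649/4) = 27306/961.

27306/961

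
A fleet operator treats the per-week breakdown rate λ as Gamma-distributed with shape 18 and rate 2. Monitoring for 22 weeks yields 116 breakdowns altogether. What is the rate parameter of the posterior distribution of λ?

24

Total count 116 over total exposure 22 weeks.
By Gamma–Poisson conjugacy, the posterior is Gamma(α + Σx, β + Σt) = Gamma(18 + 116, 2 + 22) = Gamma(134, 24).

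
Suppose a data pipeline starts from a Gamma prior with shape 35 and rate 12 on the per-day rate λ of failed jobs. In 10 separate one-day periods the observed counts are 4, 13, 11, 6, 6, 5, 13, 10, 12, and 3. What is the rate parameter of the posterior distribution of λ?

Total count: 4 + 13 + 11 + 6 + 6 + 5 + 13 + 10 + 12 + 3 = 83.
Total exposure: 10 days.
The Gamma prior is conjugate for the Poisson rate, so λ | data ~ Gamma(35+83, 12+10) = Gamma(118, 22).

22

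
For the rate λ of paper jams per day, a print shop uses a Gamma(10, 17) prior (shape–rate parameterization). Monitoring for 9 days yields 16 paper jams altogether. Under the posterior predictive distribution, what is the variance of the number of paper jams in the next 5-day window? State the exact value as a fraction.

Total count 16 over total exposure 9 days.
Conjugate update: add total count to the shape and total exposure to the rate, giving Gamma(26, 26).
The posterior predictive for a window of length T is Negative Binomial with variance T·α'·(β'+T)/β'² = 5·26·31/676 = 155/26.

155/26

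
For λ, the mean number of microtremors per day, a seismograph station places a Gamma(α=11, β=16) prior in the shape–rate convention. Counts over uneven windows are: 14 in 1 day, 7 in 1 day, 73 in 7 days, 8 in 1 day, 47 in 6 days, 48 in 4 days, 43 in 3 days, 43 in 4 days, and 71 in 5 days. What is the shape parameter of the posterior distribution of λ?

365

Total count: 14 + 7 + 73 + 8 + 47 + 48 + 43 + 43 + 71 = 354.
Total exposure: 1 + 1 + 7 + 1 + 6 + 4 + 3 + 4 + 5 = 32 days.
By Gamma–Poisson conjugacy, the posterior is Gamma(α + Σx, β + Σt) = Gamma(11 + 354, 16 + 32) = Gamma(365, 48).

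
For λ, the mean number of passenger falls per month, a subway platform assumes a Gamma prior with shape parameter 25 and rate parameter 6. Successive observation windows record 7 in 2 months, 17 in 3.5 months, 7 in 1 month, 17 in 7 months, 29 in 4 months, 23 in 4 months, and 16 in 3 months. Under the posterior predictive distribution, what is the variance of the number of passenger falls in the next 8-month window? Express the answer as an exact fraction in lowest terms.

Total count: 7 + 17 + 7 + 17 + 29 + 23 + 16 = 116.
Total exposure: 2 + 3.5 + 1 + 7 + 4 + 4 + 3 = 24.5 months.
The Gamma prior is conjugate for the Poisson rate, so λ | data ~ Gamma(25+116, 6+24.5) = Gamma(141, 61/2).
The posterior predictive for a window of length T is Negative Binomial with variance T·α'·(β'+T)/β'² = 8·141·(77/2)/(3721/4) = 173712/3721.

173712/3721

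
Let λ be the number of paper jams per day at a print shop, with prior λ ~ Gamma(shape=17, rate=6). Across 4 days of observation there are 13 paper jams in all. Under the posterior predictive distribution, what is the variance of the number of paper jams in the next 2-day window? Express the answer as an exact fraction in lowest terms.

36/5

Total count 13 over total exposure 4 days.
Conjugate update: add total count to the shape and total exposure to the rate, giving Gamma(30, 10).
The posterior predictive for a window of length T is Negative Binomial with variance T·α'·(β'+T)/β'² = 2·30·12/100 = 36/5.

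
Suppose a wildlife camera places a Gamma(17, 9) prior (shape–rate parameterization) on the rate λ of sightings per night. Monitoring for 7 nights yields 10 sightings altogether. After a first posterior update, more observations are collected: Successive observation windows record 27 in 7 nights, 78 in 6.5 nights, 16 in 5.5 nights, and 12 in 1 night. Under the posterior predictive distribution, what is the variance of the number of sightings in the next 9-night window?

50

Total count 10 over total exposure 7 nights.
After the first batch: Gamma(17 + 10, 9 + 7) = Gamma(27, 16).
Total count: 27 + 78 + 16 + 12 = 133.
Total exposure: 7 + 6.5 + 5.5 + 1 = 20 nights.
After the second batch: Gamma(27 + 133, 16 + 20) = Gamma(160, 36).
The posterior predictive for a window of length T is Negative Binomial with variance T·α'·(β'+T)/β'² = 9·160·45/1296 = 50.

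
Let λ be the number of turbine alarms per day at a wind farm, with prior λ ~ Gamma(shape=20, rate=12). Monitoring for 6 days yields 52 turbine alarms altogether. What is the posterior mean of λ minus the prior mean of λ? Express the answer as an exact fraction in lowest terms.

7/3

Total count 52 over total exposure 6 days.
Conjugate update: add total count to the shape and total exposure to the rate, giving Gamma(72, 18).
Posterior mean = 72/18 = 4; prior mean = 20/12 = 5/3. Difference = 4 − 5/3 = 7/3.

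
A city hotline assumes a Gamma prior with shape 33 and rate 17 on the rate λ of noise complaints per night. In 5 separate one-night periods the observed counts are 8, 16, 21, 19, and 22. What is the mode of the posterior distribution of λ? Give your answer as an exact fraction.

59/11

Total count: 8 + 16 + 21 + 19 + 22 = 86.
Total exposure: 5 nights.
The Gamma prior is conjugate for the Poisson rate, so λ | data ~ Gamma(33+86, 17+5) = Gamma(119, 22).
Posterior mode = (α'−1)/β' = 118/22 = 59/11.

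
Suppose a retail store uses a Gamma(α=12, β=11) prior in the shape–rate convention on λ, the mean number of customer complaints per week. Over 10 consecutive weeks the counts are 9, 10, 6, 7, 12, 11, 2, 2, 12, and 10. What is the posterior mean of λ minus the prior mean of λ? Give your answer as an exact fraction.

257/77

Total count: 9 + 10 + 6 + 7 + 12 + 11 + 2 + 2 + 12 + 10 = 81.
Total exposure: 10 weeks.
Conjugate update: add total count to the shape and total exposure to the rate, giving Gamma(93, 21).
Posterior mean = 93/21 = 31/7; prior mean = 12/11 = 12/11. Difference = 31/7 − 12/11 = 257/77.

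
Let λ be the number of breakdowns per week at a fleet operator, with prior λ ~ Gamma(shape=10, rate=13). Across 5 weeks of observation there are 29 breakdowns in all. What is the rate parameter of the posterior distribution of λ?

18

Total count 29 over total exposure 5 weeks.
Posterior: α' = 10 + 29 = 39, β' = 13 + 5 = 18.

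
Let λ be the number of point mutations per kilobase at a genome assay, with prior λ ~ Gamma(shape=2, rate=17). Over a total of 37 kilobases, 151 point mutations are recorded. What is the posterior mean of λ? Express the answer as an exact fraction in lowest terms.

17/6

Total count 151 over total exposure 37 kilobases.
By Gamma–Poisson conjugacy, the posterior is Gamma(α + Σx, β + Σt) = Gamma(2 + 151, 17 + 37) = Gamma(153, 54).
Posterior mean = α'/β' = 153/54 = 17/6.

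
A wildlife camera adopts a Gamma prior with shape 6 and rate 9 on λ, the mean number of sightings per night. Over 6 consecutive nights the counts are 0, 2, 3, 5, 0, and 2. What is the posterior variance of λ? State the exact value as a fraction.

2/25

Total count: 0 + 2 + 3 + 5 + 0 + 2 = 12.
Total exposure: 6 nights.
Posterior: α' = 6 + 12 = 18, β' = 9 + 6 = 15.
Posterior variance = α'/β'² = 18/225 = 2/25.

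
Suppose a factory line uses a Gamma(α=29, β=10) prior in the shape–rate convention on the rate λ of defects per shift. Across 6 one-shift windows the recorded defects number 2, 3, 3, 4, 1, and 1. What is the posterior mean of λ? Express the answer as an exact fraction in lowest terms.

Total count: 2 + 3 + 3 + 4 + 1 + 1 = 14.
Total exposure: 6 shifts.
Conjugate update: add total count to the shape and total exposure to the rate, giving Gamma(43, 16).
Posterior mean = α'/β' = 43/16.

43/16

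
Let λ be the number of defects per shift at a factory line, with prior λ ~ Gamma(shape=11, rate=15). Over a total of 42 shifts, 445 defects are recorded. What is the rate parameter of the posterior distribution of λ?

Total count 445 over total exposure 42 shifts.
The Gamma prior is conjugate for the Poisson rate, so λ | data ~ Gamma(11+445, 15+42) = Gamma(456, 57).

57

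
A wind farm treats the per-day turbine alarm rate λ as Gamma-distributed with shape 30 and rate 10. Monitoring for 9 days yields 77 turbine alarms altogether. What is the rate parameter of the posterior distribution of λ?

19

Total count 77 over total exposure 9 days.
Conjugate update: add total count to the shape and total exposure to the rate, giving Gamma(107, 19).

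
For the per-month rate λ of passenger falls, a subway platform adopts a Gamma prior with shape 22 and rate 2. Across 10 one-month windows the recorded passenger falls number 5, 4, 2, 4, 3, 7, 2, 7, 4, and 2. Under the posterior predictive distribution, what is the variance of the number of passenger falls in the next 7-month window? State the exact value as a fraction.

Total count: 5 + 4 + 2 + 4 + 3 + 7 + 2 + 7 + 4 + 2 = 40.
Total exposure: 10 months.
The Gamma prior is conjugate for the Poisson rate, so λ | data ~ Gamma(22+40, 2+10) = Gamma(62, 12).
The posterior predictive for a window of length T is Negative Binomial with variance T·α'·(β'+T)/β'² = 7·62·19/144 = 4123/72.

4123/72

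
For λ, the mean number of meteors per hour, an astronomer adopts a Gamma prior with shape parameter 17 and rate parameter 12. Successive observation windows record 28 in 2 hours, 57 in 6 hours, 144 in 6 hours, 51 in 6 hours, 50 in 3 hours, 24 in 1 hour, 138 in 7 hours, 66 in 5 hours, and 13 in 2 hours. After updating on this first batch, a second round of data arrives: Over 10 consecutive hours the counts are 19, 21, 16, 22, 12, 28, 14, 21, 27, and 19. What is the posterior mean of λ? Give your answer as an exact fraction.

787/60

Total count: 28 + 57 + 144 + 51 + 50 + 24 + 138 + 66 + 13 = 571.
Total exposure: 2 + 6 + 6 + 6 + 3 + 1 + 7 + 5 + 2 = 38 hours.
After the first batch: Gamma(17 + 571, 12 + 38) = Gamma(588, 50).
Total count: 19 + 21 + 16 + 22 + 12 + 28 + 14 + 21 + 27 + 19 = 199.
Total exposure: 10 hours.
After the second batch: Gamma(588 + 199, 50 + 10) = Gamma(787, 60).
Posterior mean = α'/β' = 787/60.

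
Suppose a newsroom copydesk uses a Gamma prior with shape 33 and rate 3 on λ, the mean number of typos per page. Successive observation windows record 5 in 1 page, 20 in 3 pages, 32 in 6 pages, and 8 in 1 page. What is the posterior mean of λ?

7

Total count: 5 + 20 + 32 + 8 = 65.
Total exposure: 1 + 3 + 6 + 1 = 11 pages.
Gamma(α, β) with Poisson data over total exposure Σt gives posterior Gamma(α+Σx, β+Σt) = Gamma(98, 14).
Posterior mean = α'/β' = 98/14 = 7.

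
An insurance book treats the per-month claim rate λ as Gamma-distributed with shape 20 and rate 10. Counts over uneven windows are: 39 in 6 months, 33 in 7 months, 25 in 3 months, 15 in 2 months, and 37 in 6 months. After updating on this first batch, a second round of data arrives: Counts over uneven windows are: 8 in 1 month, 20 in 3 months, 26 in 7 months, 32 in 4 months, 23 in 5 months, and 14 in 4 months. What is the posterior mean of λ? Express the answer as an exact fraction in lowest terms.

Total count: 39 + 33 + 25 + 15 + 37 = 149.
Total exposure: 6 + 7 + 3 + 2 + 6 = 24 months.
After the first batch: Gamma(20 + 149, 10 + 24) = Gamma(169, 34).
Total count: 8 + 20 + 26 + 32 + 23 + 14 = 123.
Total exposure: 1 + 3 + 7 + 4 + 5 + 4 = 24 months.
After the second batch: Gamma(169 + 123, 34 + 24) = Gamma(292, 58).
Posterior mean = α'/β' = 292/58 = 146/29.

146/29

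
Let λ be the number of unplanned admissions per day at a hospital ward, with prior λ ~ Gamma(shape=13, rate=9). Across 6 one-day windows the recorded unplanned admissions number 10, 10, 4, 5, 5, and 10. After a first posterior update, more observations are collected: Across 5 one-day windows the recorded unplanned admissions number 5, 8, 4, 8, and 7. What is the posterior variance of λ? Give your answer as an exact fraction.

89/400

Total count: 10 + 10 + 4 + 5 + 5 + 10 = 44.
Total exposure: 6 days.
After the first batch: Gamma(13 + 44, 9 + 6) = Gamma(57, 15).
Total count: 5 + 8 + 4 + 8 + 7 = 32.
Total exposure: 5 days.
After the second batch: Gamma(57 + 32, 15 + 5) = Gamma(89, 20).
Posterior variance = α'/β'² = 89/400.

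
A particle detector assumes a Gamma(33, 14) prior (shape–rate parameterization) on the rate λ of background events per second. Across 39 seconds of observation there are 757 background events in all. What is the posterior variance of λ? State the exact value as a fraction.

790/2809

Total count 757 over total exposure 39 seconds.
Gamma(α, β) with Poisson data over total exposure Σt gives posterior Gamma(α+Σx, β+Σt) = Gamma(790, 53).
Posterior variance = α'/β'² = 790/2809.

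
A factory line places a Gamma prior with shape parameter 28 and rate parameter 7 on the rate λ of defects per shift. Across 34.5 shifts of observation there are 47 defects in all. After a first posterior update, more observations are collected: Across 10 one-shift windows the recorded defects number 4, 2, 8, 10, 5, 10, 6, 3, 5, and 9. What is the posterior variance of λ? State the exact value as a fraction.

Total count 47 over total exposure 34.5 shifts.
After the first batch: Gamma(28 + 47, 7 + 34.5) = Gamma(75, 83/2).
Total count: 4 + 2 + 8 + 10 + 5 + 10 + 6 + 3 + 5 + 9 = 62.
Total exposure: 10 shifts.
After the second batch: Gamma(75 + 62, 83/2 + 10) = Gamma(137, 103/2).
Posterior variance = α'/β'² = 137/(10609/4) = 548/10609.

548/10609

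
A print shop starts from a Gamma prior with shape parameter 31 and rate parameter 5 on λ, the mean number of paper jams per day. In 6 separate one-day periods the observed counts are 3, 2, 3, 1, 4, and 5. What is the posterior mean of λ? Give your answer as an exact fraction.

49/11

Total count: 3 + 2 + 3 + 1 + 4 + 5 = 18.
Total exposure: 6 days.
The Gamma prior is conjugate for the Poisson rate, so λ | data ~ Gamma(31+18, 5+6) = Gamma(49, 11).
Posterior mean = α'/β' = 49/11.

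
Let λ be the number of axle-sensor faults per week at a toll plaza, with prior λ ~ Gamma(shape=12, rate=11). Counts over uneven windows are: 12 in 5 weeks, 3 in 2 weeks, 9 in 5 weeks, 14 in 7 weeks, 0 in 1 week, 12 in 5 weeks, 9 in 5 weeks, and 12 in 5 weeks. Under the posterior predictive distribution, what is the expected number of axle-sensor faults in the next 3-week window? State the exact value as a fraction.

Total count: 12 + 3 + 9 + 14 + 0 + 12 + 9 + 12 = 71.
Total exposure: 5 + 2 + 5 + 7 + 1 + 5 + 5 + 5 = 35 weeks.
The Gamma prior is conjugate for the Poisson rate, so λ | data ~ Gamma(12+71, 11+35) = Gamma(83, 46).
Predictive mean over a 3-week window = T·E[λ|data] = 3·83/46 = 249/46.

249/46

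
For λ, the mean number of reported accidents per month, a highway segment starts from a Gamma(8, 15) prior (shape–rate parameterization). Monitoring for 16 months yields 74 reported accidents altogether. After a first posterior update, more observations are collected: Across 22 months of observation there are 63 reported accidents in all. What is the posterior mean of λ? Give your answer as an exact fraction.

145/53

Total count 74 over total exposure 16 months.
After the first batch: Gamma(8 + 74, 15 + 16) = Gamma(82, 31).
Total count 63 over total exposure 22 months.
After the second batch: Gamma(82 + 63, 31 + 22) = Gamma(145, 53).
Posterior mean = α'/β' = 145/53.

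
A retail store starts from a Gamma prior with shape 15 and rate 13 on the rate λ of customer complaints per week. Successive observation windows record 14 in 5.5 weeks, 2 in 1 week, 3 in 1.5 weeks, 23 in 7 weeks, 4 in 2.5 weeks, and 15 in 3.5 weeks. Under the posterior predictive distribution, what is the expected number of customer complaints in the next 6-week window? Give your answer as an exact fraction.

Total count: 14 + 2 + 3 + 23 + 4 + 15 = 61.
Total exposure: 5.5 + 1 + 1.5 + 7 + 2.5 + 3.5 = 21 weeks.
By Gamma–Poisson conjugacy, the posterior is Gamma(α + Σx, β + Σt) = Gamma(15 + 61, 13 + 21) = Gamma(76, 34).
Predictive mean over a 6-week window = T·E[λ|data] = 6·76/34 = 228/17.

228/17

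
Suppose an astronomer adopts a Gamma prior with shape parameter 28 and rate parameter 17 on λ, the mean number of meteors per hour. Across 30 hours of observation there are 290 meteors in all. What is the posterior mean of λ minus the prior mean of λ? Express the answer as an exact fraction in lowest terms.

Total count 290 over total exposure 30 hours.
By Gamma–Poisson conjugacy, the posterior is Gamma(α + Σx, β + Σt) = Gamma(28 + 290, 17 + 30) = Gamma(318, 47).
Posterior mean = 318/47 = 318/47; prior mean = 28/17 = 28/17. Difference = 318/47 − 28/17 = 4090/799.

4090/799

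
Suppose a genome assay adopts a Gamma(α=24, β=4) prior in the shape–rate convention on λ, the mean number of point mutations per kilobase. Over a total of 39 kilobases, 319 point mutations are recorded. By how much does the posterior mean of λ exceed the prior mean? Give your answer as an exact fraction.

85/43

Total count 319 over total exposure 39 kilobases.
By Gamma–Poisson conjugacy, the posterior is Gamma(α + Σx, β + Σt) = Gamma(24 + 319, 4 + 39) = Gamma(343, 43).
Posterior mean = 343/43 = 343/43; prior mean = 24/4 = 6. Difference = 343/43 − 6 = 85/43.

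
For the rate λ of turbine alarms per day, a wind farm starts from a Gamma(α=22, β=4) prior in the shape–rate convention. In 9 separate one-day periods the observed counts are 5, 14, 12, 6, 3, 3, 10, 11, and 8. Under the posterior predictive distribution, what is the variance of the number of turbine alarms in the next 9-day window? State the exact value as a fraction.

18612/169

Total count: 5 + 14 + 12 + 6 + 3 + 3 + 10 + 11 + 8 = 72.
Total exposure: 9 days.
The Gamma prior is conjugate for the Poisson rate, so λ | data ~ Gamma(22+72, 4+9) = Gamma(94, 13).
The posterior predictive for a window of length T is Negative Binomial with variance T·α'·(β'+T)/β'² = 9·94·22/169 = 18612/169.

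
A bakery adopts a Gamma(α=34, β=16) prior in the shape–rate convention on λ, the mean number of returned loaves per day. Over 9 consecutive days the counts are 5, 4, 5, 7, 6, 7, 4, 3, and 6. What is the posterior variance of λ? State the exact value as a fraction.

81/625

Total count: 5 + 4 + 5 + 7 + 6 + 7 + 4 + 3 + 6 = 47.
Total exposure: 9 days.
The Gamma prior is conjugate for the Poisson rate, so λ | data ~ Gamma(34+47, 16+9) = Gamma(81, 25).
Posterior variance = α'/β'² = 81/625.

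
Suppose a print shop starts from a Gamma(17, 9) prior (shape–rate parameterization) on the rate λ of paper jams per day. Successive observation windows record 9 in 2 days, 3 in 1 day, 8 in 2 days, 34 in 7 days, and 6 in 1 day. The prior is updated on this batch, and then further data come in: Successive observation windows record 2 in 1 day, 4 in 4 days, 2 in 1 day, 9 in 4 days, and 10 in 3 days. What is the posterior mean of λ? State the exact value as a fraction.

104/35

Total count: 9 + 3 + 8 + 34 + 6 = 60.
Total exposure: 2 + 1 + 2 + 7 + 1 = 13 days.
After the first batch: Gamma(17 + 60, 9 + 13) = Gamma(77, 22).
Total count: 2 + 4 + 2 + 9 + 10 = 27.
Total exposure: 1 + 4 + 1 + 4 + 3 = 13 days.
After the second batch: Gamma(77 + 27, 22 + 13) = Gamma(104, 35).
Posterior mean = α'/β' = 104/35.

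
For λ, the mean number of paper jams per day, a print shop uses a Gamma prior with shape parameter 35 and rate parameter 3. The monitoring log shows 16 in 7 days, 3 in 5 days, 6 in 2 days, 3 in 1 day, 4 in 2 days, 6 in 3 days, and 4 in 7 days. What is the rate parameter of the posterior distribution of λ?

30

Total count: 16 + 3 + 6 + 3 + 4 + 6 + 4 = 42.
Total exposure: 7 + 5 + 2 + 1 + 2 + 3 + 7 = 27 days.
Conjugate update: add total count to the shape and total exposure to the rate, giving Gamma(77, 30).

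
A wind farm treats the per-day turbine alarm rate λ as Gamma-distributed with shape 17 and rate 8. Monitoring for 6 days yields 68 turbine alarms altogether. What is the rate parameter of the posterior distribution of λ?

14

Total count 68 over total exposure 6 days.
By Gamma–Poisson conjugacy, the posterior is Gamma(α + Σx, β + Σt) = Gamma(17 + 68, 8 + 6) = Gamma(85, 14).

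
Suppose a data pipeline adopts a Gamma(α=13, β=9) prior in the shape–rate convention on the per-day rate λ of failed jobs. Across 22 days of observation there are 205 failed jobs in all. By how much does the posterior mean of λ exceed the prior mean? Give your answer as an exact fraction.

Total count 205 over total exposure 22 days.
The Gamma prior is conjugate for the Poisson rate, so λ | data ~ Gamma(13+205, 9+22) = Gamma(218, 31).
Posterior mean = 218/31 = 218/31; prior mean = 13/9 = 13/9. Difference = 218/31 − 13/9 = 1559/279.

1559/279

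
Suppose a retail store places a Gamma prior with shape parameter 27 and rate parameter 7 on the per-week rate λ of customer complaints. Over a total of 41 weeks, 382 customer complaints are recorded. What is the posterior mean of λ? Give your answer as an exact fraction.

Total count 382 over total exposure 41 weeks.
By Gamma–Poisson conjugacy, the posterior is Gamma(α + Σx, β + Σt) = Gamma(27 + 382, 7 + 41) = Gamma(409, 48).
Posterior mean = α'/β' = 409/48.

409/48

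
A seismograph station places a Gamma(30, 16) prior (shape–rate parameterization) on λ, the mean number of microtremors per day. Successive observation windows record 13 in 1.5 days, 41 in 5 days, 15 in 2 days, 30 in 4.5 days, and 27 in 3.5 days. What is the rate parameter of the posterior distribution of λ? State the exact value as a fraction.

Total count: 13 + 41 + 15 + 30 + 27 = 126.
Total exposure: 1.5 + 5 + 2 + 4.5 + 3.5 = 16.5 days.
Conjugate update: add total count to the shape and total exposure to the rate, giving Gamma(156, 65/2).

65/2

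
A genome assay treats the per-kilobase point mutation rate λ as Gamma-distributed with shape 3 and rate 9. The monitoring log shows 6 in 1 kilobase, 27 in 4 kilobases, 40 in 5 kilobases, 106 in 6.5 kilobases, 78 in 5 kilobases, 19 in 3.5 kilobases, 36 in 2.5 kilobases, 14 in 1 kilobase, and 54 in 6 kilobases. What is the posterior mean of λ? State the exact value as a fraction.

766/87

Total count: 6 + 27 + 40 + 106 + 78 + 19 + 36 + 14 + 54 = 380.
Total exposure: 1 + 4 + 5 + 6.5 + 5 + 3.5 + 2.5 + 1 + 6 = 34.5 kilobases.
The Gamma prior is conjugate for the Poisson rate, so λ | data ~ Gamma(3+380, 9+34.5) = Gamma(383, 87/2).
Posterior mean = α'/β' = 383/(87/2) = 766/87.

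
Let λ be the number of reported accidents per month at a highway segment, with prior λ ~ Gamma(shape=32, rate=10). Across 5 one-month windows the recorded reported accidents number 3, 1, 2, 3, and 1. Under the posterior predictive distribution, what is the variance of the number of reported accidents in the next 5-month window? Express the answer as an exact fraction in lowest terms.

Total count: 3 + 1 + 2 + 3 + 1 = 10.
Total exposure: 5 months.
By Gamma–Poisson conjugacy, the posterior is Gamma(α + Σx, β + Σt) = Gamma(32 + 10, 10 + 5) = Gamma(42, 15).
The posterior predictive for a window of length T is Negative Binomial with variance T·α'·(β'+T)/β'² = 5·42·20/225 = 56/3.

56/3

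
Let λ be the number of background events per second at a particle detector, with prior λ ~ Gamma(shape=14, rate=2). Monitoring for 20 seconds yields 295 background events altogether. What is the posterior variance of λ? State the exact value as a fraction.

Total count 295 over total exposure 20 seconds.
Posterior: α' = 14 + 295 = 309, β' = 2 + 20 = 22.
Posterior variance = α'/β'² = 309/484.

309/484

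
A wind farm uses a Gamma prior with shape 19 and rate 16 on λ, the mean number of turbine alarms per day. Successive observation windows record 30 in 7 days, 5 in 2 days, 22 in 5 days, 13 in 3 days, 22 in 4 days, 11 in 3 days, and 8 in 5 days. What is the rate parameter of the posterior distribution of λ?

Total count: 30 + 5 + 22 + 13 + 22 + 11 + 8 = 111.
Total exposure: 7 + 2 + 5 + 3 + 4 + 3 + 5 = 29 days.
Conjugate update: add total count to the shape and total exposure to the rate, giving Gamma(130, 45).

45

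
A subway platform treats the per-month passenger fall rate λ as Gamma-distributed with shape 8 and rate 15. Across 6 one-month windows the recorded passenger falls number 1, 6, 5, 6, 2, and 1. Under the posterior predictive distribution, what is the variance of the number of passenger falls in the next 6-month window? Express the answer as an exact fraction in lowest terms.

522/49

Total count: 1 + 6 + 5 + 6 + 2 + 1 = 21.
Total exposure: 6 months.
Gamma(α, β) with Poisson data over total exposure Σt gives posterior Gamma(α+Σx, β+Σt) = Gamma(29, 21).
The posterior predictive for a window of length T is Negative Binomial with variance T·α'·(β'+T)/β'² = 6·29·27/441 = 522/49.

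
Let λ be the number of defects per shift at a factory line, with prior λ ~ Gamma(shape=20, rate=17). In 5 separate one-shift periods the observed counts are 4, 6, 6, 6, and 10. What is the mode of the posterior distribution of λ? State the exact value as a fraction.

Total count: 4 + 6 + 6 + 6 + 10 = 32.
Total exposure: 5 shifts.
Gamma(α, β) with Poisson data over total exposure Σt gives posterior Gamma(α+Σx, β+Σt) = Gamma(52, 22).
Posterior mode = (α'−1)/β' = 51/22.

51/22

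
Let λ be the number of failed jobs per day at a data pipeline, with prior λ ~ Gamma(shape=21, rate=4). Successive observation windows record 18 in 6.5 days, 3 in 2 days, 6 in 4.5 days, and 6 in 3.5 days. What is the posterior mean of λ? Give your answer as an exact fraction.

Total count: 18 + 3 + 6 + 6 = 33.
Total exposure: 6.5 + 2 + 4.5 + 3.5 = 16.5 days.
Posterior: α' = 21 + 33 = 54, β' = 4 + 16.5 = 41/2.
Posterior mean = α'/β' = 54/(41/2) = 108/41.

108/41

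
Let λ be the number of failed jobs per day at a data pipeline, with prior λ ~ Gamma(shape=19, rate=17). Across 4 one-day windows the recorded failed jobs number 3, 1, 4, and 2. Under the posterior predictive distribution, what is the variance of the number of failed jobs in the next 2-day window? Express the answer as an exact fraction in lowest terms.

1334/441

Total count: 3 + 1 + 4 + 2 = 10.
Total exposure: 4 days.
By Gamma–Poisson conjugacy, the posterior is Gamma(α + Σx, β + Σt) = Gamma(19 + 10, 17 + 4) = Gamma(29, 21).
The posterior predictive for a window of length T is Negative Binomial with variance T·α'·(β'+T)/β'² = 2·29·23/441 = 1334/441.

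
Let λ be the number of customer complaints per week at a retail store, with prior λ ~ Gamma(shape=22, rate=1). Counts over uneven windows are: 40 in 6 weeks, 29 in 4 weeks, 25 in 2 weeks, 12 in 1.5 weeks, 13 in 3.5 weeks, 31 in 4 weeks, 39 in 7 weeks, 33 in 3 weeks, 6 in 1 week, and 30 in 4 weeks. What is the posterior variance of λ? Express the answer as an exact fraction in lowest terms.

280/1369

Total count: 40 + 29 + 25 + 12 + 13 + 31 + 39 + 33 + 6 + 30 = 258.
Total exposure: 6 + 4 + 2 + 1.5 + 3.5 + 4 + 7 + 3 + 1 + 4 = 36 weeks.
The Gamma prior is conjugate for the Poisson rate, so λ | data ~ Gamma(22+258, 1+36) = Gamma(280, 37).
Posterior variance = α'/β'² = 280/1369.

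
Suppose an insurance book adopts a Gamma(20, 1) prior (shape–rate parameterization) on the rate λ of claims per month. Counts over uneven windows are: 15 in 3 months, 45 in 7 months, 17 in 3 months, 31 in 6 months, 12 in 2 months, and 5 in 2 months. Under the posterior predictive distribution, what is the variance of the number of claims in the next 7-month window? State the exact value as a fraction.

Total count: 15 + 45 + 17 + 31 + 12 + 5 = 125.
Total exposure: 3 + 7 + 3 + 6 + 2 + 2 = 23 months.
Gamma(α, β) with Poisson data over total exposure Σt gives posterior Gamma(α+Σx, β+Σt) = Gamma(145, 24).
The posterior predictive for a window of length T is Negative Binomial with variance T·α'·(β'+T)/β'² = 7·145·31/576 = 31465/576.

31465/576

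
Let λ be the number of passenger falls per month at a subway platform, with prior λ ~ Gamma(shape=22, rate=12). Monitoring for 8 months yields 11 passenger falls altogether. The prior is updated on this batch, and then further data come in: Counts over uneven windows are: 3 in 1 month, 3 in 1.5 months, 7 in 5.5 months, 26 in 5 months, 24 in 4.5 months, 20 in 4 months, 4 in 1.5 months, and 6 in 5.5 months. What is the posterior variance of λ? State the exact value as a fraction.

Total count 11 over total exposure 8 months.
After the first batch: Gamma(22 + 11, 12 + 8) = Gamma(33, 20).
Total count: 3 + 3 + 7 + 26 + 24 + 20 + 4 + 6 = 93.
Total exposure: 1 + 1.5 + 5.5 + 5 + 4.5 + 4 + 1.5 + 5.5 = 28.5 months.
After the second batch: Gamma(33 + 93, 20 + 28.5) = Gamma(126, 97/2).
Posterior variance = α'/β'² = 126/(9409/4) = 504/9409.

504/9409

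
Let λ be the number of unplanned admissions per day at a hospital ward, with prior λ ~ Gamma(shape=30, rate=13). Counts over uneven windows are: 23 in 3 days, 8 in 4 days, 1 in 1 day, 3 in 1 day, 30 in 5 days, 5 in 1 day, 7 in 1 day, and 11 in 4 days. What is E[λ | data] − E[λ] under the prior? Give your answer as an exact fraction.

544/429

Total count: 23 + 8 + 1 + 3 + 30 + 5 + 7 + 11 = 88.
Total exposure: 3 + 4 + 1 + 1 + 5 + 1 + 1 + 4 = 20 days.
Posterior: α' = 30 + 88 = 118, β' = 13 + 20 = 33.
Posterior mean = 118/33 = 118/33; prior mean = 30/13 = 30/13. Difference = 118/33 − 30/13 = 544/429.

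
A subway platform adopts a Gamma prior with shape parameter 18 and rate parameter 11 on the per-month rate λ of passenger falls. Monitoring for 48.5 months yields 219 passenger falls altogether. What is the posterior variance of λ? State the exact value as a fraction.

Total count 219 over total exposure 48.5 months.
By Gamma–Poisson conjugacy, the posterior is Gamma(α + Σx, β + Σt) = Gamma(18 + 219, 11 + 48.5) = Gamma(237, 119/2).
Posterior variance = α'/β'² = 237/(14161/4) = 948/14161.

948/14161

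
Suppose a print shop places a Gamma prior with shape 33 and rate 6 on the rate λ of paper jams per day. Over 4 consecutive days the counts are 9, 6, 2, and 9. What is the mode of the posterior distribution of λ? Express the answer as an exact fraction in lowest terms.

29/5

Total count: 9 + 6 + 2 + 9 = 26.
Total exposure: 4 days.
Gamma(α, β) with Poisson data over total exposure Σt gives posterior Gamma(α+Σx, β+Σt) = Gamma(59, 10).
Posterior mode = (α'−1)/β' = 58/10 = 29/5.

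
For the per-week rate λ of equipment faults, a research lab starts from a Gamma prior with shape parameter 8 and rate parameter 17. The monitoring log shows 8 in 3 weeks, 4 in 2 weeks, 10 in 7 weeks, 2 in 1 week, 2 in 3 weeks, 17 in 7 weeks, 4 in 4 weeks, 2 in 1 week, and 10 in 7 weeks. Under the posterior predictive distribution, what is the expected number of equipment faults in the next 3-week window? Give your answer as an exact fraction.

201/52

Total count: 8 + 4 + 10 + 2 + 2 + 17 + 4 + 2 + 10 = 59.
Total exposure: 3 + 2 + 7 + 1 + 3 + 7 + 4 + 1 + 7 = 35 weeks.
The Gamma prior is conjugate for the Poisson rate, so λ | data ~ Gamma(8+59, 17+35) = Gamma(67, 52).
Predictive mean over a 3-week window = T·E[λ|data] = 3·67/52 = 201/52.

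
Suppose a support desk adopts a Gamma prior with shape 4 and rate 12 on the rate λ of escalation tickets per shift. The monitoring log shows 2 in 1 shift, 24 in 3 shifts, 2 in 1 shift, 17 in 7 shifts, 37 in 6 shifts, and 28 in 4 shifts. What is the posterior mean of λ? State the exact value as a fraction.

57/17

Total count: 2 + 24 + 2 + 17 + 37 + 28 = 110.
Total exposure: 1 + 3 + 1 + 7 + 6 + 4 = 22 shifts.
The Gamma prior is conjugate for the Poisson rate, so λ | data ~ Gamma(4+110, 12+22) = Gamma(114, 34).
Posterior mean = α'/β' = 114/34 = 57/17.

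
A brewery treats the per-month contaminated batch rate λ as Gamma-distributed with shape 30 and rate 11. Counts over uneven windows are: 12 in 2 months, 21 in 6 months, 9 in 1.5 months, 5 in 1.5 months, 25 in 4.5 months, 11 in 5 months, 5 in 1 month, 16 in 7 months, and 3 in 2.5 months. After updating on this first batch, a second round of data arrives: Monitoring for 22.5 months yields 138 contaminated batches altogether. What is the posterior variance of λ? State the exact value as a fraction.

Total count: 12 + 21 + 9 + 5 + 25 + 11 + 5 + 16 + 3 = 107.
Total exposure: 2 + 6 + 1.5 + 1.5 + 4.5 + 5 + 1 + 7 + 2.5 = 31 months.
After the first batch: Gamma(30 + 107, 11 + 31) = Gamma(137, 42).
Total count 138 over total exposure 22.5 months.
After the second batch: Gamma(137 + 138, 42 + 22.5) = Gamma(275, 129/2).
Posterior variance = α'/β'² = 275/(16641/4) = 1100/16641.

1100/16641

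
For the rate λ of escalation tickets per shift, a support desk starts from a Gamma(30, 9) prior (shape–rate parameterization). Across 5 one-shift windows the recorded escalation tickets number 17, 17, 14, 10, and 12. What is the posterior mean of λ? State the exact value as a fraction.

50/7

Total count: 17 + 17 + 14 + 10 + 12 = 70.
Total exposure: 5 shifts.
Conjugate update: add total count to the shape and total exposure to the rate, giving Gamma(100, 14).
Posterior mean = α'/β' = 100/14 = 50/7.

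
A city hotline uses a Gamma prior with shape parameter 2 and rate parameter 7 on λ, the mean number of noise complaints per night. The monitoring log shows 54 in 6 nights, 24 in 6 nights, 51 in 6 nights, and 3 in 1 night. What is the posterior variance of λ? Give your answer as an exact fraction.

Total count: 54 + 24 + 51 + 3 = 132.
Total exposure: 6 + 6 + 6 + 1 = 19 nights.
By Gamma–Poisson conjugacy, the posterior is Gamma(α + Σx, β + Σt) = Gamma(2 + 132, 7 + 19) = Gamma(134, 26).
Posterior variance = α'/β'² = 134/676 = 67/338.

67/338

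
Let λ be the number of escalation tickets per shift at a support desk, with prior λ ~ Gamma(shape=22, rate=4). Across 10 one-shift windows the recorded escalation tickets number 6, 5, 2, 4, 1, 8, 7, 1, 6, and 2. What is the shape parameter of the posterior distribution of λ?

64

Total count: 6 + 5 + 2 + 4 + 1 + 8 + 7 + 1 + 6 + 2 = 42.
Total exposure: 10 shifts.
Conjugate update: add total count to the shape and total exposure to the rate, giving Gamma(64, 14).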